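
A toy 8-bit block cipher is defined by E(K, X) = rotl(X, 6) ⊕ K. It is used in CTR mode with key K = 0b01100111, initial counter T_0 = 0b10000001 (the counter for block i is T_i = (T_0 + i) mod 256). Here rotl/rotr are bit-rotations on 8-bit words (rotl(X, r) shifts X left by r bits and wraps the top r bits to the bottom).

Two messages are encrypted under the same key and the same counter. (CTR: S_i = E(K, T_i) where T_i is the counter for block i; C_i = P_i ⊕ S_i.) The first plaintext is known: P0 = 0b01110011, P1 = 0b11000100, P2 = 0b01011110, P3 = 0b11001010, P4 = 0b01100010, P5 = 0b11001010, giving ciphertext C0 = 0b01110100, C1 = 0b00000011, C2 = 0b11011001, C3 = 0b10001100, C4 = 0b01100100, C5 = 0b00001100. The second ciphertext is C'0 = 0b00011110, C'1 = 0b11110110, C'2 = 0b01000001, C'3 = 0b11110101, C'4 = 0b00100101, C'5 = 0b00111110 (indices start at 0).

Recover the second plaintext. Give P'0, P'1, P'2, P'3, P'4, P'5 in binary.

In CTR with a reused counter, both messages share the same keystream S_i, so C_i ⊕ C'_i = P_i ⊕ P'_i and thus P'_i = P_i ⊕ C_i ⊕ C'_i.
P'0: 0b01110011 ⊕ 0b01110100 ⊕ 0b00011110 = 0b00011001.
P'1: 0b11000100 ⊕ 0b00000011 ⊕ 0b11110110 = 0b00110001.
P'2: 0b01011110 ⊕ 0b11011001 ⊕ 0b01000001 = 0b11000110.
P'3: 0b11001010 ⊕ 0b10001100 ⊕ 0b11110101 = 0b10110011.
P'4: 0b01100010 ⊕ 0b01100100 ⊕ 0b00100101 = 0b00100011.
P'5: 0b11001010 ⊕ 0b00001100 ⊕ 0b00111110 = 0b11111000.

P'0 = 0b00011001, P'1 = 0b00110001, P'2 = 0b11000110, P'3 = 0b10110011, P'4 = 0b00100011, P'5 = 0b11111000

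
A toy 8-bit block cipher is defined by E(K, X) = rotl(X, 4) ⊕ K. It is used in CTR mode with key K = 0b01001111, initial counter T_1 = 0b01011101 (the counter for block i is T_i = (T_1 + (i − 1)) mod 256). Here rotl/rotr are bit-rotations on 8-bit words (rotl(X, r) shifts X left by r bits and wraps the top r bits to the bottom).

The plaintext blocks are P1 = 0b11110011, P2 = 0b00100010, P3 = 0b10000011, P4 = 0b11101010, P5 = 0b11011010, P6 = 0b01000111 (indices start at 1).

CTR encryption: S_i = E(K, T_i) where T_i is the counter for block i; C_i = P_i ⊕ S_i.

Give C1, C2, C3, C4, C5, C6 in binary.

C1 = 0b01101001, C2 = 0b10001000, C3 = 0b00111001, C4 = 0b10100011, C5 = 0b10000011, C6 = 0b00101110

C1: T = 0b01011101, S = E(K, T) = 0b10011010; 0b11110011 ⊕ 0b10011010 = 0b01101001.
C2: T = 0b01011110, S = E(K, T) = 0b10101010; 0b00100010 ⊕ 0b10101010 = 0b10001000.
C3: T = 0b01011111, S = E(K, T) = 0b10111010; 0b10000011 ⊕ 0b10111010 = 0b00111001.
C4: T = 0b01100000, S = E(K, T) = 0b01001001; 0b11101010 ⊕ 0b01001001 = 0b10100011.
C5: T = 0b01100001, S = E(K, T) = 0b01011001; 0b11011010 ⊕ 0b01011001 = 0b10000011.
C6: T = 0b01100010, S = E(K, T) = 0b01101001; 0b01000111 ⊕ 0b01101001 = 0b00101110.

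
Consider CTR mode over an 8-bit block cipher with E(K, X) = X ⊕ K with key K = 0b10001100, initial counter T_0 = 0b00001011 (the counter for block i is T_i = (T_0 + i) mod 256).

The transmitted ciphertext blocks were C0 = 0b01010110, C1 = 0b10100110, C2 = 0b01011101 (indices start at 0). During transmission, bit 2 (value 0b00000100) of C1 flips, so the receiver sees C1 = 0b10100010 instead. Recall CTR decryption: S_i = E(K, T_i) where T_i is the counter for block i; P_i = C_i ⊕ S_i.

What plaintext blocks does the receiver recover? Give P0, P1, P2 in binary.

P0 = 0b11010001, P1 = 0b00100010, P2 = 0b11011100

Only C1 changed, to 0b10100010. In CTR, a change in C_i flips the same bit in P_i only; the keystream is unaffected. Decrypting the received ciphertext:
P0: T = 0b00001011, S = E(K, T) = 0b10000111; 0b01010110 ⊕ 0b10000111 = 0b11010001.
P1: T = 0b00001100, S = E(K, T) = 0b10000000; 0b10100010 ⊕ 0b10000000 = 0b00100010.
P2: T = 0b00001101, S = E(K, T) = 0b10000001; 0b01011101 ⊕ 0b10000001 = 0b11011100.
Blocks that differ from the original plaintext: P1.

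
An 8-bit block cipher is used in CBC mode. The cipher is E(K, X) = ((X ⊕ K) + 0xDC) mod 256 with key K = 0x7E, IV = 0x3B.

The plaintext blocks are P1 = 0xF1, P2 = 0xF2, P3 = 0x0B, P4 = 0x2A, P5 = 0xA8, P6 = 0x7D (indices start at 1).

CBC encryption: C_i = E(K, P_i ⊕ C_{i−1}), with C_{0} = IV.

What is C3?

C1: P1 ⊕ 0x3B = 0xCA; E(K, 0xCA) = 0x90.
C2: P2 ⊕ 0x90 = 0x62; E(K, 0x62) = 0xF8.
C3: P3 ⊕ 0xF8 = 0xF3; E(K, 0xF3) = 0x69.

C3 = 0x69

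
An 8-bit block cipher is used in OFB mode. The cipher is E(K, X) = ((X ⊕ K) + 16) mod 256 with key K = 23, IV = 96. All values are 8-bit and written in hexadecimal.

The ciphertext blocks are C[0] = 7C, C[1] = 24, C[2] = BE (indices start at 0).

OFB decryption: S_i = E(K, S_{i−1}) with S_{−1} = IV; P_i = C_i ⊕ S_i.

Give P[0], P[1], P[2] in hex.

P[0]: S = E(K, 96) = CB; 7C ⊕ CB = B7.
P[1]: S = E(K, CB) = FE; 24 ⊕ FE = DA.
P[2]: S = E(K, FE) = F3; BE ⊕ F3 = 4D.

P[0] = B7, P[1] = DA, P[2] = 4D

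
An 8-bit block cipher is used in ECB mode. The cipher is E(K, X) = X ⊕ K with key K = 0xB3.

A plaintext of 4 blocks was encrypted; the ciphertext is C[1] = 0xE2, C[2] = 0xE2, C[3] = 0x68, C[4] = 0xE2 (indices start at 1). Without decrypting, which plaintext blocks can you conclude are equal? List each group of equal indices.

P[1] = P[2] = P[4]

ECB encrypts each block independently with the same key, so equal ciphertext blocks imply equal plaintext blocks.
C[1] = C[2] = C[4] = 0xE2, so P[1] = P[2] = P[4].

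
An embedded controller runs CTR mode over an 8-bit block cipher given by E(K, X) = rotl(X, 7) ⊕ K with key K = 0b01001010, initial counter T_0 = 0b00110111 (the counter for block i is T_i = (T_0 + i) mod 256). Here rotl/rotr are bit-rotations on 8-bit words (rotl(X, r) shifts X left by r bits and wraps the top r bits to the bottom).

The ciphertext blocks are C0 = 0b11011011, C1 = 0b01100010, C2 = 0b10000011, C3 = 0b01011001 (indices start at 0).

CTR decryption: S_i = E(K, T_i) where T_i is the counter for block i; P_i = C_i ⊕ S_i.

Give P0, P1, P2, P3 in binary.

P0 = 0b00001010, P1 = 0b00110100, P2 = 0b01010101, P3 = 0b00001110

P0: T = 0b00110111, S = E(K, T) = 0b11010001; 0b11011011 ⊕ 0b11010001 = 0b00001010.
P1: T = 0b00111000, S = E(K, T) = 0b01010110; 0b01100010 ⊕ 0b01010110 = 0b00110100.
P2: T = 0b00111001, S = E(K, T) = 0b11010110; 0b10000011 ⊕ 0b11010110 = 0b01010101.
P3: T = 0b00111010, S = E(K, T) = 0b01010111; 0b01011001 ⊕ 0b01010111 = 0b00001110.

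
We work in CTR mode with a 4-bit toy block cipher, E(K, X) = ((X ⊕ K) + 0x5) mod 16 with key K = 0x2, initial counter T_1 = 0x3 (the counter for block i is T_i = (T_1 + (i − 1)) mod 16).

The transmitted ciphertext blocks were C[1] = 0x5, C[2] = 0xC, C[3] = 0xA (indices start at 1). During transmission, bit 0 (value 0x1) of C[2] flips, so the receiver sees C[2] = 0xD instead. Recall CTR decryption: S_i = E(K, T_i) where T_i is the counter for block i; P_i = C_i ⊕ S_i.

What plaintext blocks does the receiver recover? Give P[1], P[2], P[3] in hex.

P[1] = 0x3, P[2] = 0x6, P[3] = 0x6

Only C[2] changed, to 0xD. In CTR, a change in C_i flips the same bit in P_i only; the keystream is unaffected. Decrypting the received ciphertext:
P[1]: T = 0x3, S = E(K, T) = 0x6; 0x5 ⊕ 0x6 = 0x3.
P[2]: T = 0x4, S = E(K, T) = 0xB; 0xD ⊕ 0xB = 0x6.
P[3]: T = 0x5, S = E(K, T) = 0xC; 0xA ⊕ 0xC = 0x6.
Blocks that differ from the original plaintext: P[2].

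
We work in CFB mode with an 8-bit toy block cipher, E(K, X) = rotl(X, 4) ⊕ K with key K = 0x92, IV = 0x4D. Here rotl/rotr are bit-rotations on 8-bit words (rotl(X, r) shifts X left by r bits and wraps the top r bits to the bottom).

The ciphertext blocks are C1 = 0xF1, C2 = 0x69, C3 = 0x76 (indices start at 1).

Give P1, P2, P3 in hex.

CFB decryption: P_i = C_i ⊕ E(K, C_{i−1}), with C_{0} = IV.
P1: E(K, 0x4D) = 0x46; 0xF1 ⊕ 0x46 = 0xB7.
P2: E(K, 0xF1) = 0x8D; 0x69 ⊕ 0x8D = 0xE4.
P3: E(K, 0x69) = 0x04; 0x76 ⊕ 0x04 = 0x72.

P1 = 0xB7, P2 = 0xE4, P3 = 0x72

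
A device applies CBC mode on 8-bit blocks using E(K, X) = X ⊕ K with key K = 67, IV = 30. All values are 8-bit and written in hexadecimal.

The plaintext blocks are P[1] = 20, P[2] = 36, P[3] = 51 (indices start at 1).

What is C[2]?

CBC encryption: C_i = E(K, P_i ⊕ C_{i−1}), with C_{0} = IV.
C[1]: P[1] ⊕ 30 = 10; E(K, 10) = 77.
C[2]: P[2] ⊕ 77 = 41; E(K, 41) = 26.

C[2] = 26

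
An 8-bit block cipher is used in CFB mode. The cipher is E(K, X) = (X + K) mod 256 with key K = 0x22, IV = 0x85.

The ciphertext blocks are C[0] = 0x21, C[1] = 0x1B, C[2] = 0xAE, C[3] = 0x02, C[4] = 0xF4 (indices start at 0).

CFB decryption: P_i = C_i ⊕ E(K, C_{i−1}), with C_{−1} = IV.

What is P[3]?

P[3] = 0xD2

P[3]: E(K, 0xAE) = 0xD0; 0x02 ⊕ 0xD0 = 0xD2.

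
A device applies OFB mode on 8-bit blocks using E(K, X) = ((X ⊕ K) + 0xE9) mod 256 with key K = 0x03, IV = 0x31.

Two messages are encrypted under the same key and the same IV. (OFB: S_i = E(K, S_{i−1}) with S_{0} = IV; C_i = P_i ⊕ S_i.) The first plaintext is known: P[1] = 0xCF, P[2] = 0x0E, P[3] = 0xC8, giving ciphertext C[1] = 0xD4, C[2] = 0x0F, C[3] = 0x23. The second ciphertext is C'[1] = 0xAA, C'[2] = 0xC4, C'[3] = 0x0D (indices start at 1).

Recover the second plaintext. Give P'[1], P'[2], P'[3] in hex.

P'[1] = 0xB1, P'[2] = 0xC5, P'[3] = 0xE6

In OFB with a reused IV, both messages share the same keystream S_i, so C_i ⊕ C'_i = P_i ⊕ P'_i and thus P'_i = P_i ⊕ C_i ⊕ C'_i.
P'[1]: 0xCF ⊕ 0xD4 ⊕ 0xAA = 0xB1.
P'[2]: 0x0E ⊕ 0x0F ⊕ 0xC4 = 0xC5.
P'[3]: 0xC8 ⊕ 0x23 ⊕ 0x0D = 0xE6.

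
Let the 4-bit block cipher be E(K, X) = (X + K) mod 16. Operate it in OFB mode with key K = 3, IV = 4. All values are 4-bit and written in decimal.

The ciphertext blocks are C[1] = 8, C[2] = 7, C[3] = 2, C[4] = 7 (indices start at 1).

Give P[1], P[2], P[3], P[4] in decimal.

P[1] = 15, P[2] = 13, P[3] = 15, P[4] = 7

OFB decryption: S_i = E(K, S_{i−1}) with S_{0} = IV; P_i = C_i ⊕ S_i.
P[1]: S = E(K, 4) = 7; 8 ⊕ 7 = 15.
P[2]: S = E(K, 7) = 10; 7 ⊕ 10 = 13.
P[3]: S = E(K, 10) = 13; 2 ⊕ 13 = 15.
P[4]: S = E(K, 13) = 0; 7 ⊕ 0 = 7.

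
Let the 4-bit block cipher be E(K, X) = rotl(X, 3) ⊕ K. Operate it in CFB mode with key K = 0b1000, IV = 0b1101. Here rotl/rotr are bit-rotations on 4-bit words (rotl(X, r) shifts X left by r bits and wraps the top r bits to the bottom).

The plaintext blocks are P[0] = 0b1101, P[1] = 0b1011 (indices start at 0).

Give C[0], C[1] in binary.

CFB encryption: C_i = P_i ⊕ E(K, C_{i−1}), with C_{−1} = IV.
C[0]: E(K, 0b1101) = 0b0110; 0b1101 ⊕ 0b0110 = 0b1011.
C[1]: E(K, 0b1011) = 0b0101; 0b1011 ⊕ 0b0101 = 0b1110.

C[0] = 0b1011, C[1] = 0b1110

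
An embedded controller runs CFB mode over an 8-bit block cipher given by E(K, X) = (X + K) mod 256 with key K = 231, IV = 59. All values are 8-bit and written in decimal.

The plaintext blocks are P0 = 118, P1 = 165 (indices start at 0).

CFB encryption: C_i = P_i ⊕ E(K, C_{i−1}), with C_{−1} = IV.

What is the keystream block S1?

C0: E(K, 59) = 34; 118 ⊕ 34 = 84.
C1: E(K, 84) = 59; 165 ⊕ 59 = 158.
So S1 = 59.

59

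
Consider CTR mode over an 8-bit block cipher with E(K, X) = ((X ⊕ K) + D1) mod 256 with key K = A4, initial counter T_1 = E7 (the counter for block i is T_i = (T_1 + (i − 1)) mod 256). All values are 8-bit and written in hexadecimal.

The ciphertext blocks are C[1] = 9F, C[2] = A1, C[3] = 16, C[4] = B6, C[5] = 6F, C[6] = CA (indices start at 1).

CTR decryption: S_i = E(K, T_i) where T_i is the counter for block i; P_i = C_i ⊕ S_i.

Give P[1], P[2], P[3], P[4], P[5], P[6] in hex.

P[1]: T = E7, S = E(K, T) = 14; 9F ⊕ 14 = 8B.
P[2]: T = E8, S = E(K, T) = 1D; A1 ⊕ 1D = BC.
P[3]: T = E9, S = E(K, T) = 1E; 16 ⊕ 1E = 08.
P[4]: T = EA, S = E(K, T) = 1F; B6 ⊕ 1F = A9.
P[5]: T = EB, S = E(K, T) = 20; 6F ⊕ 20 = 4F.
P[6]: T = EC, S = E(K, T) = 19; CA ⊕ 19 = D3.

P[1] = 8B, P[2] = BC, P[3] = 08, P[4] = A9, P[5] = 4F, P[6] = D3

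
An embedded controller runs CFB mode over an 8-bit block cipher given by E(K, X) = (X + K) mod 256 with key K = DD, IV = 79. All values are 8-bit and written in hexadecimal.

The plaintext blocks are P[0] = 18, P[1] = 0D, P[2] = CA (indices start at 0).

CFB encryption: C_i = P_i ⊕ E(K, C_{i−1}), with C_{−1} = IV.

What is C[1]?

C[1] = 26

C[0]: E(K, 79) = 56; 18 ⊕ 56 = 4E.
C[1]: E(K, 4E) = 2B; 0D ⊕ 2B = 26.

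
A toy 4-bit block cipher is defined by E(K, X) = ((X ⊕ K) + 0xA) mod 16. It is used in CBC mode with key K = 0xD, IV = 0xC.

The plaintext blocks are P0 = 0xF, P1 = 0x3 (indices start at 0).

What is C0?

C0 = 0x8

CBC encryption: C_i = E(K, P_i ⊕ C_{i−1}), with C_{−1} = IV.
C0: P0 ⊕ 0xC = 0x3; E(K, 0x3) = 0x8.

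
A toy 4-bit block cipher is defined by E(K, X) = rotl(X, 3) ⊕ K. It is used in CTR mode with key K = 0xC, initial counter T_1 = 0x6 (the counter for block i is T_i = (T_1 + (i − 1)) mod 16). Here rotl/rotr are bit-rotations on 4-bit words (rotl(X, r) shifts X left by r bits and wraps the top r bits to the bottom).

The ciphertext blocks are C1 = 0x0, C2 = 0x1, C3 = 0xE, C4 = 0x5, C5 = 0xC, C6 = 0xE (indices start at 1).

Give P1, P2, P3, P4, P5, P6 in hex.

P1 = 0xF, P2 = 0x6, P3 = 0x6, P4 = 0x5, P5 = 0x5, P6 = 0xF

CTR decryption: S_i = E(K, T_i) where T_i is the counter for block i; P_i = C_i ⊕ S_i.
P1: T = 0x6, S = E(K, T) = 0xF; 0x0 ⊕ 0xF = 0xF.
P2: T = 0x7, S = E(K, T) = 0x7; 0x1 ⊕ 0x7 = 0x6.
P3: T = 0x8, S = E(K, T) = 0x8; 0xE ⊕ 0x8 = 0x6.
P4: T = 0x9, S = E(K, T) = 0x0; 0x5 ⊕ 0x0 = 0x5.
P5: T = 0xA, S = E(K, T) = 0x9; 0xC ⊕ 0x9 = 0x5.
P6: T = 0xB, S = E(K, T) = 0x1; 0xE ⊕ 0x1 = 0xF.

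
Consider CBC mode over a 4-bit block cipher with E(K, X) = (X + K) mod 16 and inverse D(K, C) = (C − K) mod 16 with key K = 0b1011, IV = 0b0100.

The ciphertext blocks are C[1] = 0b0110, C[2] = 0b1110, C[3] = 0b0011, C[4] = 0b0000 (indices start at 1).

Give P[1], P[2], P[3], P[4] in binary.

CBC decryption: P_i = D(K, C_i) ⊕ C_{i−1}, with C_{0} = IV.
P[1]: D(K, 0b0110) = 0b1011; 0b1011 ⊕ 0b0100 = 0b1111.
P[2]: D(K, 0b1110) = 0b0011; 0b0011 ⊕ 0b0110 = 0b0101.
P[3]: D(K, 0b0011) = 0b1000; 0b1000 ⊕ 0b1110 = 0b0110.
P[4]: D(K, 0b0000) = 0b0101; 0b0101 ⊕ 0b0011 = 0b0110.

P[1] = 0b1111, P[2] = 0b0101, P[3] = 0b0110, P[4] = 0b0110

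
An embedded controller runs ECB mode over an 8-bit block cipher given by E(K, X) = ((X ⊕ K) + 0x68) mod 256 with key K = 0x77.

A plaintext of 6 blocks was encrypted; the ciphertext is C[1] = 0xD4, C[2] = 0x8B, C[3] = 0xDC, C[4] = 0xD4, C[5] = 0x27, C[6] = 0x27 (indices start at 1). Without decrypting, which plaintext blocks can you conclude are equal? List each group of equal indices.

P[1] = P[4]; P[5] = P[6]

ECB encrypts each block independently with the same key, so equal ciphertext blocks imply equal plaintext blocks.
C[1] = C[4] = 0xD4, so P[1] = P[4].
C[5] = C[6] = 0x27, so P[5] = P[6].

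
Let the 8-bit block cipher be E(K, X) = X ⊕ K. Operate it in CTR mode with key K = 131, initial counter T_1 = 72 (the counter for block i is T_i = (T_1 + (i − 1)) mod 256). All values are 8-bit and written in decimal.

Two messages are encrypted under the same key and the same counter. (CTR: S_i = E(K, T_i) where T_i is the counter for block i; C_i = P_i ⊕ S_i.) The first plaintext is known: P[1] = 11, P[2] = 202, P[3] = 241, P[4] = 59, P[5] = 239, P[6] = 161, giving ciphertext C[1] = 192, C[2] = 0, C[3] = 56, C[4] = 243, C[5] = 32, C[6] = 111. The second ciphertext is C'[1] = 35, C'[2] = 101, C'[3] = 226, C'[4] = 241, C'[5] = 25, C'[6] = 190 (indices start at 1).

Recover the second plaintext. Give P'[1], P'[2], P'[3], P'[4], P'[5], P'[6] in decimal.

In CTR with a reused counter, both messages share the same keystream S_i, so C_i ⊕ C'_i = P_i ⊕ P'_i and thus P'_i = P_i ⊕ C_i ⊕ C'_i.
P'[1]: 11 ⊕ 192 ⊕ 35 = 232.
P'[2]: 202 ⊕ 0 ⊕ 101 = 175.
P'[3]: 241 ⊕ 56 ⊕ 226 = 43.
P'[4]: 59 ⊕ 243 ⊕ 241 = 57.
P'[5]: 239 ⊕ 32 ⊕ 25 = 214.
P'[6]: 161 ⊕ 111 ⊕ 190 = 112.

P'[1] = 232, P'[2] = 175, P'[3] = 43, P'[4] = 57, P'[5] = 214, P'[6] = 112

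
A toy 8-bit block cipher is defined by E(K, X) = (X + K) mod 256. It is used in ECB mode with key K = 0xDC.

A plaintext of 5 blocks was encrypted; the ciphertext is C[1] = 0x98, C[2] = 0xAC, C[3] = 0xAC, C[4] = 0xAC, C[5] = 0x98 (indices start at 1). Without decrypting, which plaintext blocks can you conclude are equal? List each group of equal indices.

P[1] = P[5]; P[2] = P[3] = P[4]

ECB encrypts each block independently with the same key, so equal ciphertext blocks imply equal plaintext blocks.
C[1] = C[5] = 0x98, so P[1] = P[5].
C[2] = C[3] = C[4] = 0xAC, so P[2] = P[3] = P[4].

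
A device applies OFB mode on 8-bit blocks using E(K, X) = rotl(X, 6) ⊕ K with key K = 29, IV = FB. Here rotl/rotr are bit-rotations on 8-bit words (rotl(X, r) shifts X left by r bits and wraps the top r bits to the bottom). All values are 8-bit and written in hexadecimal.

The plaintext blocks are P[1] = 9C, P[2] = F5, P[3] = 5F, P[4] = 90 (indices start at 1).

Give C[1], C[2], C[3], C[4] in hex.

C[1] = 4B, C[2] = 29, C[3] = 41, C[4] = 3E

OFB encryption: S_i = E(K, S_{i−1}) with S_{0} = IV; C_i = P_i ⊕ S_i.
C[1]: S = E(K, FB) = D7; 9C ⊕ D7 = 4B.
C[2]: S = E(K, D7) = DC; F5 ⊕ DC = 29.
C[3]: S = E(K, DC) = 1E; 5F ⊕ 1E = 41.
C[4]: S = E(K, 1E) = AE; 90 ⊕ AE = 3E.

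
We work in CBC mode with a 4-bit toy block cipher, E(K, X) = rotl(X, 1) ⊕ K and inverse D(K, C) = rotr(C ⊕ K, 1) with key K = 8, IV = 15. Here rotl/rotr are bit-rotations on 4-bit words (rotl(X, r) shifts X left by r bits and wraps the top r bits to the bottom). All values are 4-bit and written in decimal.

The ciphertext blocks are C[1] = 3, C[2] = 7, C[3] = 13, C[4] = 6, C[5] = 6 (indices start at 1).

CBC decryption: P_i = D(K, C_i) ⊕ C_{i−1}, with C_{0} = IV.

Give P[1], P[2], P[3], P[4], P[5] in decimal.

P[1] = 2, P[2] = 12, P[3] = 13, P[4] = 10, P[5] = 1

P[1]: D(K, 3) = 13; 13 ⊕ 15 = 2.
P[2]: D(K, 7) = 15; 15 ⊕ 3 = 12.
P[3]: D(K, 13) = 10; 10 ⊕ 7 = 13.
P[4]: D(K, 6) = 7; 7 ⊕ 13 = 10.
P[5]: D(K, 6) = 7; 7 ⊕ 6 = 1.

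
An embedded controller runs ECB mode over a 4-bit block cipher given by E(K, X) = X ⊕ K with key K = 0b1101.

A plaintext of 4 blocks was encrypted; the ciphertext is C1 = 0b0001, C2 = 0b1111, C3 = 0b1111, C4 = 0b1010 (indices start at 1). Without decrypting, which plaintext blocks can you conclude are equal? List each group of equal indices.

ECB encrypts each block independently with the same key, so equal ciphertext blocks imply equal plaintext blocks.
C2 = C3 = 0b1111, so P2 = P3.

P2 = P3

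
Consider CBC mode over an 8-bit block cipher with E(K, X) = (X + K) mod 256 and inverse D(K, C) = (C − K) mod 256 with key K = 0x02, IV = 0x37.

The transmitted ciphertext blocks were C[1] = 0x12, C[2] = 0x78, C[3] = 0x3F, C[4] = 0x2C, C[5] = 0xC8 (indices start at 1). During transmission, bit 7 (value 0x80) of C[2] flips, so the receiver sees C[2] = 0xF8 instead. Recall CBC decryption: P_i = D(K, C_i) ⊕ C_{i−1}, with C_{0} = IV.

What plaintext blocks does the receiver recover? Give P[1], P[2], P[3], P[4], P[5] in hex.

P[1] = 0x27, P[2] = 0xE4, P[3] = 0xC5, P[4] = 0x15, P[5] = 0xEA

Only C[2] changed, to 0xF8. In CBC, a change in C_i garbles P_i and flips the same bit in P_{i+1}. Decrypting the received ciphertext:
P[1]: D(K, 0x12) = 0x10; 0x10 ⊕ 0x37 = 0x27.
P[2]: D(K, 0xF8) = 0xF6; 0xF6 ⊕ 0x12 = 0xE4.
P[3]: D(K, 0x3F) = 0x3D; 0x3D ⊕ 0xF8 = 0xC5.
P[4]: D(K, 0x2C) = 0x2A; 0x2A ⊕ 0x3F = 0x15.
P[5]: D(K, 0xC8) = 0xC6; 0xC6 ⊕ 0x2C = 0xEA.
Blocks that differ from the original plaintext: P[2], P[3].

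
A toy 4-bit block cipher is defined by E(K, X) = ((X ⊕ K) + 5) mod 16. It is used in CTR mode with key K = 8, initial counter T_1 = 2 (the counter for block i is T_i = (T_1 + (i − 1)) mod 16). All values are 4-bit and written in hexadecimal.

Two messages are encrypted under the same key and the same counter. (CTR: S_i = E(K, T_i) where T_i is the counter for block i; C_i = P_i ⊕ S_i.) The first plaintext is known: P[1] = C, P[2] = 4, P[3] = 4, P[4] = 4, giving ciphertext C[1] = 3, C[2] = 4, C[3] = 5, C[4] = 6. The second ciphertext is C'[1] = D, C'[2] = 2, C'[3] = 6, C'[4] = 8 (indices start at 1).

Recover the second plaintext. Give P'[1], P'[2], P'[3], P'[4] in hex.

In CTR with a reused counter, both messages share the same keystream S_i, so C_i ⊕ C'_i = P_i ⊕ P'_i and thus P'_i = P_i ⊕ C_i ⊕ C'_i.
P'[1]: C ⊕ 3 ⊕ D = 2.
P'[2]: 4 ⊕ 4 ⊕ 2 = 2.
P'[3]: 4 ⊕ 5 ⊕ 6 = 7.
P'[4]: 4 ⊕ 6 ⊕ 8 = A.

P'[1] = 2, P'[2] = 2, P'[3] = 7, P'[4] = A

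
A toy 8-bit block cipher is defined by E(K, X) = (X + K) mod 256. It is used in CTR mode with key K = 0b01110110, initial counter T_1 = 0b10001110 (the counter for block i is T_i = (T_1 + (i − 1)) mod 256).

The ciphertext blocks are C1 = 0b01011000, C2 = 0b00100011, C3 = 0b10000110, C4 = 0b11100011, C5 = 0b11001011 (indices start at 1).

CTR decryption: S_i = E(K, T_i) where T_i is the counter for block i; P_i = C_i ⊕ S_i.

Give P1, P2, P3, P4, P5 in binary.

P1: T = 0b10001110, S = E(K, T) = 0b00000100; 0b01011000 ⊕ 0b00000100 = 0b01011100.
P2: T = 0b10001111, S = E(K, T) = 0b00000101; 0b00100011 ⊕ 0b00000101 = 0b00100110.
P3: T = 0b10010000, S = E(K, T) = 0b00000110; 0b10000110 ⊕ 0b00000110 = 0b10000000.
P4: T = 0b10010001, S = E(K, T) = 0b00000111; 0b11100011 ⊕ 0b00000111 = 0b11100100.
P5: T = 0b10010010, S = E(K, T) = 0b00001000; 0b11001011 ⊕ 0b00001000 = 0b11000011.

P1 = 0b01011100, P2 = 0b00100110, P3 = 0b10000000, P4 = 0b11100100, P5 = 0b11000011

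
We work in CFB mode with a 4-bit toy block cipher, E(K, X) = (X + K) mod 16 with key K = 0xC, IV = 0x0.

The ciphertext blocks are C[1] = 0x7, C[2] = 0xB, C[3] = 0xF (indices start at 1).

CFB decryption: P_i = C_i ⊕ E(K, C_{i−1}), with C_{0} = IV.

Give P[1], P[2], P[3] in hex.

P[1]: E(K, 0x0) = 0xC; 0x7 ⊕ 0xC = 0xB.
P[2]: E(K, 0x7) = 0x3; 0xB ⊕ 0x3 = 0x8.
P[3]: E(K, 0xB) = 0x7; 0xF ⊕ 0x7 = 0x8.

P[1] = 0xB, P[2] = 0x8, P[3] = 0x8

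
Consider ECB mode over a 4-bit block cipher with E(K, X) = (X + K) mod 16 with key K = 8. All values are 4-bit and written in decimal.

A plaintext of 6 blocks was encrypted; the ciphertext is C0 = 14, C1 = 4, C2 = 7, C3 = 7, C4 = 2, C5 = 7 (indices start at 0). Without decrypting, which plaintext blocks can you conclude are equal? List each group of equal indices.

ECB encrypts each block independently with the same key, so equal ciphertext blocks imply equal plaintext blocks.
C2 = C3 = C5 = 7, so P2 = P3 = P5.

P2 = P3 = P5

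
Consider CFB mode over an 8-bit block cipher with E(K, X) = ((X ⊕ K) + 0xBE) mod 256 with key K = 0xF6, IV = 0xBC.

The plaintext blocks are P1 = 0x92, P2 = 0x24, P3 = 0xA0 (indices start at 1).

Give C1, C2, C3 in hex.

CFB encryption: C_i = P_i ⊕ E(K, C_{i−1}), with C_{0} = IV.
C1: E(K, 0xBC) = 0x08; 0x92 ⊕ 0x08 = 0x9A.
C2: E(K, 0x9A) = 0x2A; 0x24 ⊕ 0x2A = 0x0E.
C3: E(K, 0x0E) = 0xB6; 0xA0 ⊕ 0xB6 = 0x16.

C1 = 0x9A, C2 = 0x0E, C3 = 0x16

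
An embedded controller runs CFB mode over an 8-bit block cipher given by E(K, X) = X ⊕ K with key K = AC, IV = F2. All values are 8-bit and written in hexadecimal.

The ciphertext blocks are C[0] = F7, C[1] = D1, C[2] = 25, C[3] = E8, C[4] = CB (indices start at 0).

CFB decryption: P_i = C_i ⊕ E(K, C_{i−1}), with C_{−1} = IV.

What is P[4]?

P[4]: E(K, E8) = 44; CB ⊕ 44 = 8F.

P[4] = 8F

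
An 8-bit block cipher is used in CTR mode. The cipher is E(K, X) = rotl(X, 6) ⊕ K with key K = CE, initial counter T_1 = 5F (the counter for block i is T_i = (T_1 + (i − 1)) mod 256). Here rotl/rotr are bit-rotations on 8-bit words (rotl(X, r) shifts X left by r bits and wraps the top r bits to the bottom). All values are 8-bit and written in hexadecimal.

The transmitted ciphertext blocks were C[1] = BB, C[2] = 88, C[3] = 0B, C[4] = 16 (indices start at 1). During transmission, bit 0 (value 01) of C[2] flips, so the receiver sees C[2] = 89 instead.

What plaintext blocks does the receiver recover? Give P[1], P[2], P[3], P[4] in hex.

CTR decryption: S_i = E(K, T_i) where T_i is the counter for block i; P_i = C_i ⊕ S_i.
Only C[2] changed, to 89. In CTR, a change in C_i flips the same bit in P_i only; the keystream is unaffected. Decrypting the received ciphertext:
P[1]: T = 5F, S = E(K, T) = 19; BB ⊕ 19 = A2.
P[2]: T = 60, S = E(K, T) = D6; 89 ⊕ D6 = 5F.
P[3]: T = 61, S = E(K, T) = 96; 0B ⊕ 96 = 9D.
P[4]: T = 62, S = E(K, T) = 56; 16 ⊕ 56 = 40.
Blocks that differ from the original plaintext: P[2].

P[1] = A2, P[2] = 5F, P[3] = 9D, P[4] = 40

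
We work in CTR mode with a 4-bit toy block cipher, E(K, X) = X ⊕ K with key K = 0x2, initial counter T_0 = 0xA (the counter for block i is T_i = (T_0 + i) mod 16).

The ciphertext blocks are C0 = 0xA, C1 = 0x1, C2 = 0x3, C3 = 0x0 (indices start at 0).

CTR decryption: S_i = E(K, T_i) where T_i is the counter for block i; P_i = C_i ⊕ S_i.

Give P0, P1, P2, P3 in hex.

P0 = 0x2, P1 = 0x8, P2 = 0xD, P3 = 0xF

P0: T = 0xA, S = E(K, T) = 0x8; 0xA ⊕ 0x8 = 0x2.
P1: T = 0xB, S = E(K, T) = 0x9; 0x1 ⊕ 0x9 = 0x8.
P2: T = 0xC, S = E(K, T) = 0xE; 0x3 ⊕ 0xE = 0xD.
P3: T = 0xD, S = E(K, T) = 0xF; 0x0 ⊕ 0xF = 0xF.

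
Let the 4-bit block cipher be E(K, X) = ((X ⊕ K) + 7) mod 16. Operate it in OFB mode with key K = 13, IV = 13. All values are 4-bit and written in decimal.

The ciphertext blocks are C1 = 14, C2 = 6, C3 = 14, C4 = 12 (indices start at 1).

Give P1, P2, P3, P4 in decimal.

OFB decryption: S_i = E(K, S_{i−1}) with S_{0} = IV; P_i = C_i ⊕ S_i.
P1: S = E(K, 13) = 7; 14 ⊕ 7 = 9.
P2: S = E(K, 7) = 1; 6 ⊕ 1 = 7.
P3: S = E(K, 1) = 3; 14 ⊕ 3 = 13.
P4: S = E(K, 3) = 5; 12 ⊕ 5 = 9.

P1 = 9, P2 = 7, P3 = 13, P4 = 9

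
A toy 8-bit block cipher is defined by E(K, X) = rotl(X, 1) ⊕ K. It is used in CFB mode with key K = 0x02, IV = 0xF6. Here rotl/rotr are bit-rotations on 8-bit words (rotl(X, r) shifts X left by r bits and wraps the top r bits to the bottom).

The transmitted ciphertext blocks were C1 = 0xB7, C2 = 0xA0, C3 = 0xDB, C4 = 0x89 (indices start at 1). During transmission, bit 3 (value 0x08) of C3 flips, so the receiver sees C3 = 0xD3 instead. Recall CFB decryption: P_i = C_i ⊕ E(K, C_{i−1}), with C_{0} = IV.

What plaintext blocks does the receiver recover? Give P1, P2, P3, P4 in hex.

P1 = 0x58, P2 = 0xCD, P3 = 0x90, P4 = 0x2C

Only C3 changed, to 0xD3. In CFB, a change in C_i flips the same bit in P_i and garbles P_{i+1}. Decrypting the received ciphertext:
P1: E(K, 0xF6) = 0xEF; 0xB7 ⊕ 0xEF = 0x58.
P2: E(K, 0xB7) = 0x6D; 0xA0 ⊕ 0x6D = 0xCD.
P3: E(K, 0xA0) = 0x43; 0xD3 ⊕ 0x43 = 0x90.
P4: E(K, 0xD3) = 0xA5; 0x89 ⊕ 0xA5 = 0x2C.
Blocks that differ from the original plaintext: P3, P4.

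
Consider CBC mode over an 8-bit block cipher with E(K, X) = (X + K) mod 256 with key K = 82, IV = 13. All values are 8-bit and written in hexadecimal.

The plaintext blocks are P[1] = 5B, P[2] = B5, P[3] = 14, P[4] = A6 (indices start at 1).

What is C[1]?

C[1] = CA

CBC encryption: C_i = E(K, P_i ⊕ C_{i−1}), with C_{0} = IV.
C[1]: P[1] ⊕ 13 = 48; E(K, 48) = CA.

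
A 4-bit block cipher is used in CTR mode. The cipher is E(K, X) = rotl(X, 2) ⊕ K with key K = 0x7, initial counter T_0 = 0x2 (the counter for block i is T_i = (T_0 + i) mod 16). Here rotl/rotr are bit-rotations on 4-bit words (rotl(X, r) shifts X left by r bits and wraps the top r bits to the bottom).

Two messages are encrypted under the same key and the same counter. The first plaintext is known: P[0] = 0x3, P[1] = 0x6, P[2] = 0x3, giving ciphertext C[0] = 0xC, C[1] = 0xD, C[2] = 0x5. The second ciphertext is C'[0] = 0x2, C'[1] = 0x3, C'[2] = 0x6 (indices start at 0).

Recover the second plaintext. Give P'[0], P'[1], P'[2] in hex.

P'[0] = 0xD, P'[1] = 0x8, P'[2] = 0x0

In CTR with a reused counter, both messages share the same keystream S_i, so C_i ⊕ C'_i = P_i ⊕ P'_i and thus P'_i = P_i ⊕ C_i ⊕ C'_i.
P'[0]: 0x3 ⊕ 0xC ⊕ 0x2 = 0xD.
P'[1]: 0x6 ⊕ 0xD ⊕ 0x3 = 0x8.
P'[2]: 0x3 ⊕ 0x5 ⊕ 0x6 = 0x0.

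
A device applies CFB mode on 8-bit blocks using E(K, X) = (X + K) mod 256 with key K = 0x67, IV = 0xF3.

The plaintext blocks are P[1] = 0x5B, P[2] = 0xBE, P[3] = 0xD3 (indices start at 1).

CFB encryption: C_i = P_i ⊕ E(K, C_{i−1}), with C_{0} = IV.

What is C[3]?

C[1]: E(K, 0xF3) = 0x5A; 0x5B ⊕ 0x5A = 0x01.
C[2]: E(K, 0x01) = 0x68; 0xBE ⊕ 0x68 = 0xD6.
C[3]: E(K, 0xD6) = 0x3D; 0xD3 ⊕ 0x3D = 0xEE.

C[3] = 0xEE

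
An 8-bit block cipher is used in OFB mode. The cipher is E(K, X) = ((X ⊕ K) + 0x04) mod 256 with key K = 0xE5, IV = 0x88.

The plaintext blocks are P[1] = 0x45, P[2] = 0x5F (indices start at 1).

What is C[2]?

C[2] = 0xC7

OFB encryption: S_i = E(K, S_{i−1}) with S_{0} = IV; C_i = P_i ⊕ S_i.
C[1]: S = E(K, 0x88) = 0x71; 0x45 ⊕ 0x71 = 0x34.
C[2]: S = E(K, 0x71) = 0x98; 0x5F ⊕ 0x98 = 0xC7.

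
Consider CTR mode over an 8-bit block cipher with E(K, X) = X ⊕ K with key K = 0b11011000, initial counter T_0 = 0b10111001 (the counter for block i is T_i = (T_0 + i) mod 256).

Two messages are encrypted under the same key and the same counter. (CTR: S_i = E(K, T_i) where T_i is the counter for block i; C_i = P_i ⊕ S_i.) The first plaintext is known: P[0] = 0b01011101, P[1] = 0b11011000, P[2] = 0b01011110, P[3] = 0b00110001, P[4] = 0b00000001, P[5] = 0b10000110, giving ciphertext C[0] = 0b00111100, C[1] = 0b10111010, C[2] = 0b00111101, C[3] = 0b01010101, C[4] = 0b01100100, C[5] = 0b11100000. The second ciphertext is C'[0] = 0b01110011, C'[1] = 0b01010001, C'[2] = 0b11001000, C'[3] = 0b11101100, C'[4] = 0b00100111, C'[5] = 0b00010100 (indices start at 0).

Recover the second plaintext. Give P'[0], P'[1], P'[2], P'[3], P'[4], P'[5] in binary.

P'[0] = 0b00010010, P'[1] = 0b00110011, P'[2] = 0b10101011, P'[3] = 0b10001000, P'[4] = 0b01000010, P'[5] = 0b01110010

In CTR with a reused counter, both messages share the same keystream S_i, so C_i ⊕ C'_i = P_i ⊕ P'_i and thus P'_i = P_i ⊕ C_i ⊕ C'_i.
P'[0]: 0b01011101 ⊕ 0b00111100 ⊕ 0b01110011 = 0b00010010.
P'[1]: 0b11011000 ⊕ 0b10111010 ⊕ 0b01010001 = 0b00110011.
P'[2]: 0b01011110 ⊕ 0b00111101 ⊕ 0b11001000 = 0b10101011.
P'[3]: 0b00110001 ⊕ 0b01010101 ⊕ 0b11101100 = 0b10001000.
P'[4]: 0b00000001 ⊕ 0b01100100 ⊕ 0b00100111 = 0b01000010.
P'[5]: 0b10000110 ⊕ 0b11100000 ⊕ 0b00010100 = 0b01110010.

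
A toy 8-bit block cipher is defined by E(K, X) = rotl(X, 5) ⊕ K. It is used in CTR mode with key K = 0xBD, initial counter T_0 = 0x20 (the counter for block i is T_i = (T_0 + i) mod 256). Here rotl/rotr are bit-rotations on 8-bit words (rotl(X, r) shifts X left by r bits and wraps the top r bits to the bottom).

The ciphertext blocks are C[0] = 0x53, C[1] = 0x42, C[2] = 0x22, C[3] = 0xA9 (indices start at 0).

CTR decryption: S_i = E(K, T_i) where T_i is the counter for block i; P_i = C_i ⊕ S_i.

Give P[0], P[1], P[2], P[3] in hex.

P[0]: T = 0x20, S = E(K, T) = 0xB9; 0x53 ⊕ 0xB9 = 0xEA.
P[1]: T = 0x21, S = E(K, T) = 0x99; 0x42 ⊕ 0x99 = 0xDB.
P[2]: T = 0x22, S = E(K, T) = 0xF9; 0x22 ⊕ 0xF9 = 0xDB.
P[3]: T = 0x23, S = E(K, T) = 0xD9; 0xA9 ⊕ 0xD9 = 0x70.

P[0] = 0xEA, P[1] = 0xDB, P[2] = 0xDB, P[3] = 0x70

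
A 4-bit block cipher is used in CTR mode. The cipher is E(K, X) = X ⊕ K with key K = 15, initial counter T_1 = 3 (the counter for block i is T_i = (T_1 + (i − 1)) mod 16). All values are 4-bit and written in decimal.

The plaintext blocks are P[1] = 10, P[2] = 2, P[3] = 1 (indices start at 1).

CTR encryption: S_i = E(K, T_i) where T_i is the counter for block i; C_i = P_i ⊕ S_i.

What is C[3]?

C[3] = 11

C[1]: T = 3, S = E(K, T) = 12; 10 ⊕ 12 = 6.
C[2]: T = 4, S = E(K, T) = 11; 2 ⊕ 11 = 9.
C[3]: T = 5, S = E(K, T) = 10; 1 ⊕ 10 = 11.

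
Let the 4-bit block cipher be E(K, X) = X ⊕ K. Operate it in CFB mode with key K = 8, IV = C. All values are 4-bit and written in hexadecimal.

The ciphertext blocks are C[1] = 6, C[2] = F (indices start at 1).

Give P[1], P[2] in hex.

P[1] = 2, P[2] = 1

CFB decryption: P_i = C_i ⊕ E(K, C_{i−1}), with C_{0} = IV.
P[1]: E(K, C) = 4; 6 ⊕ 4 = 2.
P[2]: E(K, 6) = E; F ⊕ E = 1.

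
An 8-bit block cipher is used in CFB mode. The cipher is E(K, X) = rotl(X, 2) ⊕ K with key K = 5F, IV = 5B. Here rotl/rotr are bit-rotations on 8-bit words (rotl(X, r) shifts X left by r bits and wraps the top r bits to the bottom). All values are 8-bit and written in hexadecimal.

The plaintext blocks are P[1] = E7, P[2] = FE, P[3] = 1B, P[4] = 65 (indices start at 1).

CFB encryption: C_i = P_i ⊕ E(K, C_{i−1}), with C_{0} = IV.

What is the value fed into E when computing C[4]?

C[1]: E(K, 5B) = 32; E7 ⊕ 32 = D5.
C[2]: E(K, D5) = 08; FE ⊕ 08 = F6.
C[3]: E(K, F6) = 84; 1B ⊕ 84 = 9F.
C[4]: E(K, 9F) = 21; 65 ⊕ 21 = 44.
So the input to E for block [4] is 9F.

9F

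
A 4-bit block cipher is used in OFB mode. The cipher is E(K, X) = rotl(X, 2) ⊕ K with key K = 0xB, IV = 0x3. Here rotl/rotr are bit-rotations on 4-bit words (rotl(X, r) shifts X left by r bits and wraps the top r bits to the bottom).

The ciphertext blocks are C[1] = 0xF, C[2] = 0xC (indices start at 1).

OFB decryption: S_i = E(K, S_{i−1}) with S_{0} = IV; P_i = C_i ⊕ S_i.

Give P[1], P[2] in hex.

P[1] = 0x8, P[2] = 0xA

P[1]: S = E(K, 0x3) = 0x7; 0xF ⊕ 0x7 = 0x8.
P[2]: S = E(K, 0x7) = 0x6; 0xC ⊕ 0x6 = 0xA.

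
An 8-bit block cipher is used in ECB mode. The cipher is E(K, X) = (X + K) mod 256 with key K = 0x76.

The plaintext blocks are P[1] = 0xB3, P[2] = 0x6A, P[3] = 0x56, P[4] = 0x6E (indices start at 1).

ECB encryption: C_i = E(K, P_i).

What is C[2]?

C[2]: E(K, 0x6A) = 0xE0.

C[2] = 0xE0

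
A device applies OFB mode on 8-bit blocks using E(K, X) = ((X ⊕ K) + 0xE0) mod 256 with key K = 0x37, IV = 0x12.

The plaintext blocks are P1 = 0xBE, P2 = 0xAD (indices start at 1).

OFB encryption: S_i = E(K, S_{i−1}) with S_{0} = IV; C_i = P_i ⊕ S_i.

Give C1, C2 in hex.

C1 = 0xBB, C2 = 0xBF

C1: S = E(K, 0x12) = 0x05; 0xBE ⊕ 0x05 = 0xBB.
C2: S = E(K, 0x05) = 0x12; 0xAD ⊕ 0x12 = 0xBF.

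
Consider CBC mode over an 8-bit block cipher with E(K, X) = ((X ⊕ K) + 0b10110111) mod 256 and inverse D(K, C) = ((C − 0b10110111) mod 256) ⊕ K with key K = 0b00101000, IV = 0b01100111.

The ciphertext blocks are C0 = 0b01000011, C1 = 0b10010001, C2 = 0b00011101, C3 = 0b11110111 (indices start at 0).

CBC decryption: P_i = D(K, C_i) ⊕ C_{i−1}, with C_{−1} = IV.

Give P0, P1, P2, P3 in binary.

P0: D(K, 0b01000011) = 0b10100100; 0b10100100 ⊕ 0b01100111 = 0b11000011.
P1: D(K, 0b10010001) = 0b11110010; 0b11110010 ⊕ 0b01000011 = 0b10110001.
P2: D(K, 0b00011101) = 0b01001110; 0b01001110 ⊕ 0b10010001 = 0b11011111.
P3: D(K, 0b11110111) = 0b01101000; 0b01101000 ⊕ 0b00011101 = 0b01110101.

P0 = 0b11000011, P1 = 0b10110001, P2 = 0b11011111, P3 = 0b01110101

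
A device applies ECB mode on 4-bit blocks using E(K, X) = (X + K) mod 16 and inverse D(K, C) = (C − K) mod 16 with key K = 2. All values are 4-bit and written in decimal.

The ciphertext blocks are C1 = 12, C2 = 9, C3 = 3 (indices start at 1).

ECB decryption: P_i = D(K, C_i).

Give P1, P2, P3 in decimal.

P1: D(K, 12) = 10.
P2: D(K, 9) = 7.
P3: D(K, 3) = 1.

P1 = 10, P2 = 7, P3 = 1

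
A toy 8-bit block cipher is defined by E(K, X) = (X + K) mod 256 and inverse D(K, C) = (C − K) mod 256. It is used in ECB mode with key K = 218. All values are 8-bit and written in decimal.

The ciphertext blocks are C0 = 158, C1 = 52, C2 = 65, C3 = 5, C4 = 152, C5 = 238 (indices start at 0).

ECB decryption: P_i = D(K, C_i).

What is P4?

P4: D(K, 152) = 190.

P4 = 190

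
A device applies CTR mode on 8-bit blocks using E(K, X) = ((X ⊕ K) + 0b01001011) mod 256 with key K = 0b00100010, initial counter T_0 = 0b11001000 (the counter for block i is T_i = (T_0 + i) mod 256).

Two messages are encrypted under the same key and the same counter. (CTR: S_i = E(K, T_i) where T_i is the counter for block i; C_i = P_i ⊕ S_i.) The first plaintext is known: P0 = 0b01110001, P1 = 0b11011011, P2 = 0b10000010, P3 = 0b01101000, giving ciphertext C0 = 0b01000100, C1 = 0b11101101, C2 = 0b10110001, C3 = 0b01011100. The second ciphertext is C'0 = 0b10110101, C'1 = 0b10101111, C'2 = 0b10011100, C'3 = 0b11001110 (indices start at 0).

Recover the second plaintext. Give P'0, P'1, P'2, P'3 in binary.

P'0 = 0b10000000, P'1 = 0b10011001, P'2 = 0b10101111, P'3 = 0b11111010

In CTR with a reused counter, both messages share the same keystream S_i, so C_i ⊕ C'_i = P_i ⊕ P'_i and thus P'_i = P_i ⊕ C_i ⊕ C'_i.
P'0: 0b01110001 ⊕ 0b01000100 ⊕ 0b10110101 = 0b10000000.
P'1: 0b11011011 ⊕ 0b11101101 ⊕ 0b10101111 = 0b10011001.
P'2: 0b10000010 ⊕ 0b10110001 ⊕ 0b10011100 = 0b10101111.
P'3: 0b01101000 ⊕ 0b01011100 ⊕ 0b11001110 = 0b11111010.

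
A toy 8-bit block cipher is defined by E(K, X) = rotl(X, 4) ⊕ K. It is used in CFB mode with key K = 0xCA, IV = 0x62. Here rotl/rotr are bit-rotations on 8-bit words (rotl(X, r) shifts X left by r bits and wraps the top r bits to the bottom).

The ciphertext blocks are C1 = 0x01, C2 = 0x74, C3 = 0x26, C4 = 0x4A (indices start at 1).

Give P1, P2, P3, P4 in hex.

P1 = 0xED, P2 = 0xAE, P3 = 0xAB, P4 = 0xE2

CFB decryption: P_i = C_i ⊕ E(K, C_{i−1}), with C_{0} = IV.
P1: E(K, 0x62) = 0xEC; 0x01 ⊕ 0xEC = 0xED.
P2: E(K, 0x01) = 0xDA; 0x74 ⊕ 0xDA = 0xAE.
P3: E(K, 0x74) = 0x8D; 0x26 ⊕ 0x8D = 0xAB.
P4: E(K, 0x26) = 0xA8; 0x4A ⊕ 0xA8 = 0xE2.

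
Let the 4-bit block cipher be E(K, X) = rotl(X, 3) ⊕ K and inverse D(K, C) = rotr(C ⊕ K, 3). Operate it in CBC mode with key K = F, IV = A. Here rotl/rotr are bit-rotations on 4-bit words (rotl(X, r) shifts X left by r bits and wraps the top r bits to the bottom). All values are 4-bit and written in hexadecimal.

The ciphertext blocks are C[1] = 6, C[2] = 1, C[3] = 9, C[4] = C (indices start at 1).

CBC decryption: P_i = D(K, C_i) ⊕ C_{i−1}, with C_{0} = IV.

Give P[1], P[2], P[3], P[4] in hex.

P[1]: D(K, 6) = 3; 3 ⊕ A = 9.
P[2]: D(K, 1) = D; D ⊕ 6 = B.
P[3]: D(K, 9) = C; C ⊕ 1 = D.
P[4]: D(K, C) = 6; 6 ⊕ 9 = F.

P[1] = 9, P[2] = B, P[3] = D, P[4] = F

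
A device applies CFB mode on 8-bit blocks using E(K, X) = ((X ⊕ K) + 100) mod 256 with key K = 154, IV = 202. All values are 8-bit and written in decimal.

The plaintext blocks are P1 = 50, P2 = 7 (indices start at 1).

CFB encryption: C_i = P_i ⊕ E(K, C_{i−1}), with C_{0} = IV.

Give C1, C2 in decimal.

C1: E(K, 202) = 180; 50 ⊕ 180 = 134.
C2: E(K, 134) = 128; 7 ⊕ 128 = 135.

C1 = 134, C2 = 135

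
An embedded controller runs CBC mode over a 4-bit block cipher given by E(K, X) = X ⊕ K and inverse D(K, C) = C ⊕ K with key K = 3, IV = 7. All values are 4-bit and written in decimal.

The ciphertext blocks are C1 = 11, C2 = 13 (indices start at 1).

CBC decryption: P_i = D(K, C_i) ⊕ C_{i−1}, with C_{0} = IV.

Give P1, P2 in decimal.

P1: D(K, 11) = 8; 8 ⊕ 7 = 15.
P2: D(K, 13) = 14; 14 ⊕ 11 = 5.

P1 = 15, P2 = 5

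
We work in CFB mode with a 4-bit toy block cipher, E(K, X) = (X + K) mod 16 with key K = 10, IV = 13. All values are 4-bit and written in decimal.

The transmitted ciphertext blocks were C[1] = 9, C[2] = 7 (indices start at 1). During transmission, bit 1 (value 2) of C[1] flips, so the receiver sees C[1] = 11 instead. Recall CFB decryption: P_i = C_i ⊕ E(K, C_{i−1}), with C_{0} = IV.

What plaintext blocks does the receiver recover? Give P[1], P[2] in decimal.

P[1] = 12, P[2] = 2

Only C[1] changed, to 11. In CFB, a change in C_i flips the same bit in P_i and garbles P_{i+1}. Decrypting the received ciphertext:
P[1]: E(K, 13) = 7; 11 ⊕ 7 = 12.
P[2]: E(K, 11) = 5; 7 ⊕ 5 = 2.
Blocks that differ from the original plaintext: P[1], P[2].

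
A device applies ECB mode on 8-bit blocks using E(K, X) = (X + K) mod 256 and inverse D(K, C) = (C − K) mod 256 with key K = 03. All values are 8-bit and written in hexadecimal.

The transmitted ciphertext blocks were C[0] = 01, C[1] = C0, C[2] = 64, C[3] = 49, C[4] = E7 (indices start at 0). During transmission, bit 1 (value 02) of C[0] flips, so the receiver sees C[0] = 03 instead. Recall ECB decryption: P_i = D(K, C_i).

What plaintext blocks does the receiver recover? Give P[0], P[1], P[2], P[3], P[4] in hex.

P[0] = 00, P[1] = BD, P[2] = 61, P[3] = 46, P[4] = E4

Only C[0] changed, to 03. In ECB, a change in C_i affects only P_i. Decrypting the received ciphertext:
P[0]: D(K, 03) = 00.
P[1]: D(K, C0) = BD.
P[2]: D(K, 64) = 61.
P[3]: D(K, 49) = 46.
P[4]: D(K, E7) = E4.
Blocks that differ from the original plaintext: P[0].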